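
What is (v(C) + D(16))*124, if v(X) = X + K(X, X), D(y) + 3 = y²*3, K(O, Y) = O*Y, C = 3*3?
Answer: 106020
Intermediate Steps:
C = 9
D(y) = -3 + 3*y² (D(y) = -3 + y²*3 = -3 + 3*y²)
v(X) = X + X² (v(X) = X + X*X = X + X²)
(v(C) + D(16))*124 = (9*(1 + 9) + (-3 + 3*16²))*124 = (9*10 + (-3 + 3*256))*124 = (90 + (-3 + 768))*124 = (90 + 765)*124 = 855*124 = 106020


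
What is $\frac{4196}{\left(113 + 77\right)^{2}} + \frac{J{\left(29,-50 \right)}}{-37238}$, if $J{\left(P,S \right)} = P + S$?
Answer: $\frac{39252187}{336072950} \approx 0.1168$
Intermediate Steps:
$\frac{4196}{\left(113 + 77\right)^{2}} + \frac{J{\left(29,-50 \right)}}{-37238} = \frac{4196}{\left(113 + 77\right)^{2}} + \frac{29 - 50}{-37238} = \frac{4196}{190^{2}} - - \frac{21}{37238} = \frac{4196}{36100} + \frac{21}{37238} = 4196 \cdot \frac{1}{36100} + \frac{21}{37238} = \frac{1049}{9025} + \frac{21}{37238} = \frac{39252187}{336072950}$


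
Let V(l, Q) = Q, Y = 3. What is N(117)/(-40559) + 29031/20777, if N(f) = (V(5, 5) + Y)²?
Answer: 1176138601/842694343 ≈ 1.3957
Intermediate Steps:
N(f) = 64 (N(f) = (5 + 3)² = 8² = 64)
N(117)/(-40559) + 29031/20777 = 64/(-40559) + 29031/20777 = 64*(-1/40559) + 29031*(1/20777) = -64/40559 + 29031/20777 = 1176138601/842694343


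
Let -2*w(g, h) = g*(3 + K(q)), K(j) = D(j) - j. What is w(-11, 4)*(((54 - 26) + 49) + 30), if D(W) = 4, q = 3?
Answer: 2354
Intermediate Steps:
K(j) = 4 - j
w(g, h) = -2*g (w(g, h) = -g*(3 + (4 - 1*3))/2 = -g*(3 + (4 - 3))/2 = -g*(3 + 1)/2 = -g*4/2 = -2*g)
w(-11, 4)*(((54 - 26) + 49) + 30) = (-2*(-11))*(((54 - 26) + 49) + 30) = 22*((28 + 49) + 30) = 22*(77 + 30) = 22*107 = 2354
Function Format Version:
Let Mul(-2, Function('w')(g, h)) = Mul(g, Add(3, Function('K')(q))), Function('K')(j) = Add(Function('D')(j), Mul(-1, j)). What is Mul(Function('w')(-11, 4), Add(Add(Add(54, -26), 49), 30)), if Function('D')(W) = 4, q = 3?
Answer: 2354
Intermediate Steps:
Function('K')(j) = Add(4, Mul(-1, j))
Function('w')(g, h) = Mul(-2, g) (Function('w')(g, h) = Mul(Rational(-1, 2), Mul(g, Add(3, Add(4, Mul(-1, 3))))) = Mul(Rational(-1, 2), Mul(g, Add(3, Add(4, -3)))) = Mul(Rational(-1, 2), Mul(g, Add(3, 1))) = Mul(Rational(-1, 2), Mul(g, 4)) = Mul(Rational(-1, 2), Mul(4, g)) = Mul(-2, g))
Mul(Function('w')(-11, 4), Add(Add(Add(54, -26), 49), 30)) = Mul(Mul(-2, -11), Add(Add(Add(54, -26), 49), 30)) = Mul(22, Add(Add(28, 49), 30)) = Mul(22, Add(77, 30)) = Mul(22, 107) = 2354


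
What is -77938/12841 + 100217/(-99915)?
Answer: -9074061767/1283008515 ≈ -7.0725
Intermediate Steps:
-77938/12841 + 100217/(-99915) = -77938*1/12841 + 100217*(-1/99915) = -77938/12841 - 100217/99915 = -9074061767/1283008515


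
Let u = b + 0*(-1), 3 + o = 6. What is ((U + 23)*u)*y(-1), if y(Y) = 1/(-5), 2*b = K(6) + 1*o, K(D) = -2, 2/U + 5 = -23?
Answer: -321/140 ≈ -2.2929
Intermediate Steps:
U = -1/14 (U = 2/(-5 - 23) = 2/(-28) = 2*(-1/28) = -1/14 ≈ -0.071429)
o = 3 (o = -3 + 6 = 3)
b = ½ (b = (-2 + 1*3)/2 = (-2 + 3)/2 = (½)*1 = ½ ≈ 0.50000)
u = ½ (u = ½ + 0*(-1) = ½ + 0 = ½ ≈ 0.50000)
y(Y) = -⅕
((U + 23)*u)*y(-1) = ((-1/14 + 23)*(½))*(-⅕) = ((321/14)*(½))*(-⅕) = (321/28)*(-⅕) = -321/140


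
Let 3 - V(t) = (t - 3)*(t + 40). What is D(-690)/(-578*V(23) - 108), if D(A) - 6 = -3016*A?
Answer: 346841/121073 ≈ 2.8647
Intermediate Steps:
V(t) = 3 - (-3 + t)*(40 + t) (V(t) = 3 - (t - 3)*(t + 40) = 3 - (-3 + t)*(40 + t))
D(A) = 6 - 3016*A
D(-690)/(-578*V(23) - 108) = (6 - 3016*(-690))/(-578*(123 - 1*23² - 37*23) - 108) = (6 + 2081040)/(-578*(123 - 1*529 - 851) - 108) = 2081046/(-578*(123 - 529 - 851) - 108) = 2081046/(-578*(-1257) - 108) = 2081046/(726546 - 108) = 2081046/726438 = 2081046*(1/726438) = 346841/121073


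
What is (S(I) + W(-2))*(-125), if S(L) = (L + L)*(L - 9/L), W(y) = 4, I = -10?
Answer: -23250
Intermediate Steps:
S(L) = 2*L*(L - 9/L) (S(L) = (2*L)*(L - 9/L) = 2*L*(L - 9/L))
(S(I) + W(-2))*(-125) = ((-18 + 2*(-10)**2) + 4)*(-125) = ((-18 + 2*100) + 4)*(-125) = ((-18 + 200) + 4)*(-125) = (182 + 4)*(-125) = 186*(-125) = -23250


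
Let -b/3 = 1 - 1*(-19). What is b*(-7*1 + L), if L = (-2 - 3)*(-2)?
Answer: -180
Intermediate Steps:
b = -60 (b = -3*(1 - 1*(-19)) = -3*(1 + 19) = -3*20 = -60)
L = 10 (L = -5*(-2) = 10)
b*(-7*1 + L) = -60*(-7*1 + 10) = -60*(-7 + 10) = -60*3 = -180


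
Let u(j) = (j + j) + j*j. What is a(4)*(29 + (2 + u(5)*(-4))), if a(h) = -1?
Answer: 109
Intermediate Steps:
u(j) = j² + 2*j (u(j) = 2*j + j² = j² + 2*j)
a(4)*(29 + (2 + u(5)*(-4))) = -(29 + (2 + (5*(2 + 5))*(-4))) = -(29 + (2 + (5*7)*(-4))) = -(29 + (2 + 35*(-4))) = -(29 + (2 - 140)) = -(29 - 138) = -1*(-109) = 109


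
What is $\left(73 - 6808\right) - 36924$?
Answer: $-43659$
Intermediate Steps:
$\left(73 - 6808\right) - 36924 = -6735 - 36924 = -43659$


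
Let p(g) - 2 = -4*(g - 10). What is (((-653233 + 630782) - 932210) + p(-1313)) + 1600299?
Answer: 650932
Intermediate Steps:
p(g) = 42 - 4*g (p(g) = 2 - 4*(g - 10) = 2 - 4*(-10 + g) = 2 + (40 - 4*g) = 42 - 4*g)
(((-653233 + 630782) - 932210) + p(-1313)) + 1600299 = (((-653233 + 630782) - 932210) + (42 - 4*(-1313))) + 1600299 = ((-22451 - 932210) + (42 + 5252)) + 1600299 = (-954661 + 5294) + 1600299 = -949367 + 1600299 = 650932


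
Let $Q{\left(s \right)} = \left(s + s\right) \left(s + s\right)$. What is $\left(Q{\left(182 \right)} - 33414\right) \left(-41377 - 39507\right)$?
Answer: $-8014148488$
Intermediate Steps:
$Q{\left(s \right)} = 4 s^{2}$ ($Q{\left(s \right)} = 2 s 2 s = 4 s^{2}$)
$\left(Q{\left(182 \right)} - 33414\right) \left(-41377 - 39507\right) = \left(4 \cdot 182^{2} - 33414\right) \left(-41377 - 39507\right) = \left(4 \cdot 33124 - 33414\right) \left(-80884\right) = \left(132496 - 33414\right) \left(-80884\right) = 99082 \left(-80884\right) = -8014148488$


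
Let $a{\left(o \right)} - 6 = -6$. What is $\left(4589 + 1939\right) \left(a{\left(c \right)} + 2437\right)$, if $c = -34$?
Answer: $15908736$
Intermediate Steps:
$a{\left(o \right)} = 0$ ($a{\left(o \right)} = 6 - 6 = 0$)
$\left(4589 + 1939\right) \left(a{\left(c \right)} + 2437\right) = \left(4589 + 1939\right) \left(0 + 2437\right) = 6528 \cdot 2437 = 15908736$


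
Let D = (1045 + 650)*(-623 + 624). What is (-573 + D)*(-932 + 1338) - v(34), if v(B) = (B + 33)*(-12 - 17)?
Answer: 457475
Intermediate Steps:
D = 1695 (D = 1695*1 = 1695)
v(B) = -957 - 29*B (v(B) = (33 + B)*(-29) = -957 - 29*B)
(-573 + D)*(-932 + 1338) - v(34) = (-573 + 1695)*(-932 + 1338) - (-957 - 29*34) = 1122*406 - (-957 - 986) = 455532 - 1*(-1943) = 455532 + 1943 = 457475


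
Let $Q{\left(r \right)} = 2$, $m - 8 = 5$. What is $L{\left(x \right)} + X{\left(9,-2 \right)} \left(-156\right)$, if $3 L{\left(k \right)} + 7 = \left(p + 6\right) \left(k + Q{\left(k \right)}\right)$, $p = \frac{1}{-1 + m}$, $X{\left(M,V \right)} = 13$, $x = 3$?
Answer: $- \frac{72727}{36} \approx -2020.2$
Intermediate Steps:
$m = 13$ ($m = 8 + 5 = 13$)
$p = \frac{1}{12}$ ($p = \frac{1}{-1 + 13} = \frac{1}{12} \approx 0.083333$)
$L{\left(k \right)} = \frac{31}{18} + \frac{73 k}{36}$ ($L{\left(k \right)} = - \frac{7}{3} + \frac{\left(\frac{1}{12} + 6\right) \left(k + 2\right)}{3} = - \frac{7}{3} + \frac{\frac{73}{12} \left(2 + k\right)}{3} = - \frac{7}{3} + \frac{\frac{73}{6} + \frac{73 k}{12}}{3} = - \frac{7}{3} + \left(\frac{73}{18} + \frac{73 k}{36}\right) = \frac{31}{18} + \frac{73 k}{36}$)
$L{\left(x \right)} + X{\left(9,-2 \right)} \left(-156\right) = \left(\frac{31}{18} + \frac{73}{36} \cdot 3\right) + 13 \left(-156\right) = \left(\frac{31}{18} + \frac{73}{12}\right) - 2028 = \frac{281}{36} - 2028 = - \frac{72727}{36}$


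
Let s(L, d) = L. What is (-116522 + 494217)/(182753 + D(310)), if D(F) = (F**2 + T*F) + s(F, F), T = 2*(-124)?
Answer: 377695/202283 ≈ 1.8672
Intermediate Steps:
T = -248
D(F) = F**2 - 247*F (D(F) = (F**2 - 248*F) + F = F**2 - 247*F)
(-116522 + 494217)/(182753 + D(310)) = (-116522 + 494217)/(182753 + 310*(-247 + 310)) = 377695/(182753 + 310*63) = 377695/(182753 + 19530) = 377695/202283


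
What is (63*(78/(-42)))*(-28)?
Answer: 3276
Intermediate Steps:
(63*(78/(-42)))*(-28) = (63*(78*(-1/42)))*(-28) = (63*(-13/7))*(-28) = -117*(-28) = 3276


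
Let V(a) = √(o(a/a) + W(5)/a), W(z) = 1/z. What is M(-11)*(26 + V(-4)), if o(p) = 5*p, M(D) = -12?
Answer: -312 - 18*√55/5 ≈ -338.70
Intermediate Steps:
W(z) = 1/z
V(a) = √(5 + 1/(5*a)) (V(a) = √(5*(a/a) + 1/(5*a)) = √(5*1 + 1/(5*a)) = √(5 + 1/(5*a)))
M(-11)*(26 + V(-4)) = -12*(26 + √(125 + 5/(-4))/5) = -12*(26 + √(125 + 5*(-¼))/5) = -12*(26 + √(125 - 5/4)/5) = -12*(26 + √(495/4)/5) = -12*(26 + (3*√55/2)/5) = -12*(26 + 3*√55/10) = -312 - 18*√55/5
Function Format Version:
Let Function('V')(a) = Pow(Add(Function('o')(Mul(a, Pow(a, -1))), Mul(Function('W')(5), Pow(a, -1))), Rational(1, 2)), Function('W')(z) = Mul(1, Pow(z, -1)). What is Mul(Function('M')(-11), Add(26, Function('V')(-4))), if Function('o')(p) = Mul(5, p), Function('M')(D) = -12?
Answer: Add(-312, Mul(Rational(-18, 5), Pow(55, Rational(1, 2)))) ≈ -338.70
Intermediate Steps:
Function('W')(z) = Pow(z, -1)
Function('V')(a) = Pow(Add(5, Mul(Rational(1, 5), Pow(a, -1))), Rational(1, 2)) (Function('V')(a) = Pow(Add(Mul(5, Mul(a, Pow(a, -1))), Mul(Pow(5, -1), Pow(a, -1))), Rational(1, 2)) = Pow(Add(Mul(5, 1), Mul(Rational(1, 5), Pow(a, -1))), Rational(1, 2)) = Pow(Add(5, Mul(Rational(1, 5), Pow(a, -1))), Rational(1, 2)))
Mul(Function('M')(-11), Add(26, Function('V')(-4))) = Mul(-12, Add(26, Mul(Rational(1, 5), Pow(Add(125, Mul(5, Pow(-4, -1))), Rational(1, 2))))) = Mul(-12, Add(26, Mul(Rational(1, 5), Pow(Add(125, Mul(5, Rational(-1, 4))), Rational(1, 2))))) = Mul(-12, Add(26, Mul(Rational(1, 5), Pow(Add(125, Rational(-5, 4)), Rational(1, 2))))) = Mul(-12, Add(26, Mul(Rational(1, 5), Pow(Rational(495, 4), Rational(1, 2))))) = Mul(-12, Add(26, Mul(Rational(1, 5), Mul(Rational(3, 2), Pow(55, Rational(1, 2)))))) = Mul(-12, Add(26, Mul(Rational(3, 10), Pow(55, Rational(1, 2))))) = Add(-312, Mul(Rational(-18, 5), Pow(55, Rational(1, 2))))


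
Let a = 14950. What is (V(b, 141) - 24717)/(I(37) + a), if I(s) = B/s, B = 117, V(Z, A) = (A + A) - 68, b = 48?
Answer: -906611/553267 ≈ -1.6386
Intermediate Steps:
V(Z, A) = -68 + 2*A (V(Z, A) = 2*A - 68 = -68 + 2*A)
I(s) = 117/s
(V(b, 141) - 24717)/(I(37) + a) = ((-68 + 2*141) - 24717)/(117/37 + 14950) = ((-68 + 282) - 24717)/(117*(1/37) + 14950) = (214 - 24717)/(117/37 + 14950) = -24503/553267/37 = -24503*37/553267 = -906611/553267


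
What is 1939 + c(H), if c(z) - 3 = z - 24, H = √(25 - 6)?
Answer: 1918 + √19 ≈ 1922.4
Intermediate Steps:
H = √19 ≈ 4.3589
c(z) = -21 + z (c(z) = 3 + (z - 24) = 3 + (-24 + z) = -21 + z)
1939 + c(H) = 1939 + (-21 + √19) = 1918 + √19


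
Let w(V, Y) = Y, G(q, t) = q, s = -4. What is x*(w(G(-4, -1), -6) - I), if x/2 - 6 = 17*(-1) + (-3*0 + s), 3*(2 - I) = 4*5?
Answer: 40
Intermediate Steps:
I = -14/3 (I = 2 - 4*5/3 = 2 - ⅓*20 = 2 - 20/3 = -14/3 ≈ -4.6667)
x = -30 (x = 12 + 2*(17*(-1) + (-3*0 - 4)) = 12 + 2*(-17 + (0 - 4)) = 12 + 2*(-17 - 4) = 12 + 2*(-21) = 12 - 42 = -30)
x*(w(G(-4, -1), -6) - I) = -30*(-6 - 1*(-14/3)) = -30*(-6 + 14/3) = -30*(-4/3) = 40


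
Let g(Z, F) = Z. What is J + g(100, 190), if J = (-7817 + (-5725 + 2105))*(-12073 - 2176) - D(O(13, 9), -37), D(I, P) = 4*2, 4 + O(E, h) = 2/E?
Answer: 162965905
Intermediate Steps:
O(E, h) = -4 + 2/E
D(I, P) = 8
J = 162965805 (J = (-7817 + (-5725 + 2105))*(-12073 - 2176) - 1*8 = (-7817 - 3620)*(-14249) - 8 = -11437*(-14249) - 8 = 162965813 - 8 = 162965805)
J + g(100, 190) = 162965805 + 100 = 162965905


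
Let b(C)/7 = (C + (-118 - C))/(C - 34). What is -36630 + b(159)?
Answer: -4579576/125 ≈ -36637.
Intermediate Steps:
b(C) = -826/(-34 + C) (b(C) = 7*((C + (-118 - C))/(C - 34)) = 7*(-118/(-34 + C)) = -826/(-34 + C))
-36630 + b(159) = -36630 - 826/(-34 + 159) = -36630 - 826/125 = -4579576/125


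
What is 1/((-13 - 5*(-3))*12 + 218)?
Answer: 1/242 ≈ 0.0041322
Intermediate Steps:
1/((-13 - 5*(-3))*12 + 218) = 1/((-13 + 15)*12 + 218) = 1/(2*12 + 218) = 1/(24 + 218) = 1/242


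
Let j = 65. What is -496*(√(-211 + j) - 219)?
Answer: 108624 - 496*I*√146 ≈ 1.0862e+5 - 5993.2*I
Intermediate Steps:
-496*(√(-211 + j) - 219) = -496*(√(-211 + 65) - 219) = -496*(√(-146) - 219) = -496*(I*√146 - 219) = -496*(-219 + I*√146) = 108624 - 496*I*√146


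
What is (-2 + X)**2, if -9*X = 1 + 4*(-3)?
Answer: 49/81 ≈ 0.60494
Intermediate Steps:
X = 11/9 (X = -(1 + 4*(-3))/9 = -(1 - 12)/9 = -1/9*(-11) = 11/9 ≈ 1.2222)
(-2 + X)**2 = (-2 + 11/9)**2 = (-7/9)**2 = 49/81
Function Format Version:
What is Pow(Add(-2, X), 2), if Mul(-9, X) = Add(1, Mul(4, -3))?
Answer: Rational(49, 81) ≈ 0.60494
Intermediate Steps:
X = Rational(11, 9) (X = Mul(Rational(-1, 9), Add(1, Mul(4, -3))) = Mul(Rational(-1, 9), Add(1, -12)) = Mul(Rational(-1, 9), -11) = Rational(11, 9) ≈ 1.2222)
Pow(Add(-2, X), 2) = Pow(Add(-2, Rational(11, 9)), 2) = Pow(Rational(-7, 9), 2) = Rational(49, 81)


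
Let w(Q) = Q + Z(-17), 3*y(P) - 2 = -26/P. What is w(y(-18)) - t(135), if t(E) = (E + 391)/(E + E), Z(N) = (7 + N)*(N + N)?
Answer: 1696/5 ≈ 339.20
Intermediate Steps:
Z(N) = 2*N*(7 + N) (Z(N) = (7 + N)*(2*N) = 2*N*(7 + N))
y(P) = ⅔ - 26/(3*P) (y(P) = ⅔ + (-26/P)/3 = ⅔ - 26/(3*P))
t(E) = (391 + E)/(2*E) (t(E) = (391 + E)/((2*E)) = (391 + E)*(1/(2*E)) = (391 + E)/(2*E))
w(Q) = 340 + Q (w(Q) = Q + 2*(-17)*(7 - 17) = Q + 2*(-17)*(-10) = Q + 340 = 340 + Q)
w(y(-18)) - t(135) = (340 + (⅔)*(-13 - 18)/(-18)) - (391 + 135)/(2*135) = (340 + (⅔)*(-1/18)*(-31)) - 526/(2*135) = (340 + 31/27) - 1*263/135 = 9211/27 - 263/135 = 1696/5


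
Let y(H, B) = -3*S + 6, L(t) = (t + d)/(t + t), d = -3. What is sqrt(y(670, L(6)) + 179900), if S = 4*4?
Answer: sqrt(179858) ≈ 424.10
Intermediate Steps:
S = 16
L(t) = (-3 + t)/(2*t) (L(t) = (t - 3)/(t + t) = (-3 + t)/((2*t)) = (-3 + t)*(1/(2*t)) = (-3 + t)/(2*t))
y(H, B) = -42 (y(H, B) = -3*16 + 6 = -48 + 6 = -42)
sqrt(y(670, L(6)) + 179900) = sqrt(-42 + 179900) = sqrt(179858)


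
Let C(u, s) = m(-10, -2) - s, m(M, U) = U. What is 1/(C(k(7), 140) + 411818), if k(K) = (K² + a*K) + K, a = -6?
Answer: 1/411676 ≈ 2.4291e-6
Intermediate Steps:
k(K) = K² - 5*K (k(K) = (K² - 6*K) + K = K² - 5*K)
C(u, s) = -2 - s
1/(C(k(7), 140) + 411818) = 1/((-2 - 1*140) + 411818) = 1/((-2 - 140) + 411818) = 1/(-142 + 411818) = 1/411676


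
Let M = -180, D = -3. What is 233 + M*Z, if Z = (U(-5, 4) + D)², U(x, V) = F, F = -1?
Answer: -2647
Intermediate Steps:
U(x, V) = -1
Z = 16 (Z = (-1 - 3)² = (-4)² = 16)
233 + M*Z = 233 - 180*16 = 233 - 2880 = -2647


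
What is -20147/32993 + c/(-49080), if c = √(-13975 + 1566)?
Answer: -20147/32993 - I*√12409/49080 ≈ -0.61064 - 0.0022697*I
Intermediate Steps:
c = I*√12409 (c = √(-12409) = I*√12409 ≈ 111.4*I)
-20147/32993 + c/(-49080) = -20147/32993 + (I*√12409)/(-49080) = -20147*1/32993 + (I*√12409)*(-1/49080) = -20147/32993 - I*√12409/49080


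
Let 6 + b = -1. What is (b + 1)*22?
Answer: -132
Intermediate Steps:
b = -7 (b = -6 - 1 = -7)
(b + 1)*22 = (-7 + 1)*22 = -6*22 = -132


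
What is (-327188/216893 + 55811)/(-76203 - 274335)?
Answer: -12104688035/76029238434 ≈ -0.15921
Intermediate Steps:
(-327188/216893 + 55811)/(-76203 - 274335) = (-327188*1/216893 + 55811)/(-350538) = (-327188/216893 + 55811)*(-1/350538) = (12104688035/216893)*(-1/350538) = -12104688035/76029238434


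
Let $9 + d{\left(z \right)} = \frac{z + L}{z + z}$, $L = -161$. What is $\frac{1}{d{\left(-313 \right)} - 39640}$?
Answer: $- \frac{313}{12409900} \approx -2.5222 \cdot 10^{-5}$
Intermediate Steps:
$d{\left(z \right)} = -9 + \frac{-161 + z}{2 z}$ ($d{\left(z \right)} = -9 + \frac{z - 161}{z + z} = -9 + \frac{-161 + z}{2 z}$)
$\frac{1}{d{\left(-313 \right)} - 39640} = \frac{1}{\frac{-161 - -5321}{2 \left(-313\right)} - 39640} = \frac{1}{\frac{1}{2} \left(- \frac{1}{313}\right) \left(-161 + 5321\right) - 39640} = \frac{1}{\frac{1}{2} \left(- \frac{1}{313}\right) 5160 - 39640} = \frac{1}{- \frac{2580}{313} - 39640} = \frac{1}{- \frac{12409900}{313}} = - \frac{313}{12409900}$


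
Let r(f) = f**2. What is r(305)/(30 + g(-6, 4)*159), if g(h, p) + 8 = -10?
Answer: -93025/2832 ≈ -32.848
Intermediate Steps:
g(h, p) = -18 (g(h, p) = -8 - 10 = -18)
r(305)/(30 + g(-6, 4)*159) = 305**2/(30 - 18*159) = 93025/(30 - 2862) = 93025/(-2832) = 93025*(-1/2832) = -93025/2832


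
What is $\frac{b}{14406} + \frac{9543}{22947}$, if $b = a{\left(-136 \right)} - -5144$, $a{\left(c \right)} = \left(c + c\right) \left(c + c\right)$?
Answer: $\frac{15501799}{2623607} \approx 5.9086$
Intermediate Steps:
$a{\left(c \right)} = 4 c^{2}$ ($a{\left(c \right)} = 2 c 2 c = 4 c^{2}$)
$b = 79128$ ($b = 4 \left(-136\right)^{2} - -5144 = 4 \cdot 18496 + 5144 = 73984 + 5144 = 79128$)
$\frac{b}{14406} + \frac{9543}{22947} = \frac{79128}{14406} + \frac{9543}{22947} = 79128 \cdot \frac{1}{14406} + 9543 \cdot \frac{1}{22947} = \frac{1884}{343} + \frac{3181}{7649} = \frac{15501799}{2623607}$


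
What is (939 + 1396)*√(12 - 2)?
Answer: 2335*√10 ≈ 7383.9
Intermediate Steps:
(939 + 1396)*√(12 - 2) = 2335*√10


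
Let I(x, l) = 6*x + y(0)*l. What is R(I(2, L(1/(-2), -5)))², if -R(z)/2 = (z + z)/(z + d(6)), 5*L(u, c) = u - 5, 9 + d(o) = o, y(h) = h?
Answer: 256/9 ≈ 28.444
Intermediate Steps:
d(o) = -9 + o
L(u, c) = -1 + u/5 (L(u, c) = (u - 5)/5 = (-5 + u)/5 = -1 + u/5)
I(x, l) = 6*x (I(x, l) = 6*x + 0*l = 6*x + 0 = 6*x)
R(z) = -4*z/(-3 + z) (R(z) = -2*(z + z)/(z + (-9 + 6)) = -2*2*z/(z - 3) = -2*2*z/(-3 + z) = -4*z/(-3 + z))
R(I(2, L(1/(-2), -5)))² = (-4*6*2/(-3 + 6*2))² = (-4*12/(-3 + 12))² = (-4*12/9)² = (-4*12*⅑)² = (-16/3)² = 256/9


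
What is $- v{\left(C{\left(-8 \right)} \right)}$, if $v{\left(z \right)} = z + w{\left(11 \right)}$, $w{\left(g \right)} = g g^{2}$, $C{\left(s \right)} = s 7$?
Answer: $-1275$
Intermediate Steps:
$C{\left(s \right)} = 7 s$
$w{\left(g \right)} = g^{3}$
$v{\left(z \right)} = 1331 + z$ ($v{\left(z \right)} = z + 11^{3} = z + 1331 = 1331 + z$)
$- v{\left(C{\left(-8 \right)} \right)} = - (1331 + 7 \left(-8\right)) = - (1331 - 56) = \left(-1\right) 1275 = -1275$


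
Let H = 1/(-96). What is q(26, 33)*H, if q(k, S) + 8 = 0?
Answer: 1/12 ≈ 0.083333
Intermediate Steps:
q(k, S) = -8 (q(k, S) = -8 + 0 = -8)
H = -1/96 ≈ -0.010417
q(26, 33)*H = -8*(-1/96) = 1/12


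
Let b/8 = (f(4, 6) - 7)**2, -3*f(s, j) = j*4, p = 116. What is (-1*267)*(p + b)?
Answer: -511572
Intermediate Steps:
f(s, j) = -4*j/3 (f(s, j) = -j*4/3 = -4*j/3)
b = 1800 (b = 8*(-4/3*6 - 7)**2 = 8*(-8 - 7)**2 = 8*(-15)**2 = 8*225 = 1800)
(-1*267)*(p + b) = (-1*267)*(116 + 1800) = -267*1916 = -511572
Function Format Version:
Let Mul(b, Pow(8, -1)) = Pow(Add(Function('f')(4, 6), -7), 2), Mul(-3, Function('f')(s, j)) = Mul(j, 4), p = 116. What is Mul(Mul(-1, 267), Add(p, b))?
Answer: -511572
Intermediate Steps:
Function('f')(s, j) = Mul(Rational(-4, 3), j) (Function('f')(s, j) = Mul(Rational(-1, 3), Mul(j, 4)) = Mul(Rational(-1, 3), Mul(4, j)) = Mul(Rational(-4, 3), j))
b = 1800 (b = Mul(8, Pow(Add(Mul(Rational(-4, 3), 6), -7), 2)) = Mul(8, Pow(Add(-8, -7), 2)) = Mul(8, Pow(-15, 2)) = Mul(8, 225) = 1800)
Mul(Mul(-1, 267), Add(p, b)) = Mul(Mul(-1, 267), Add(116, 1800)) = Mul(-267, 1916) = -511572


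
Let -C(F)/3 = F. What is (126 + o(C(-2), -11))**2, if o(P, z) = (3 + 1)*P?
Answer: 22500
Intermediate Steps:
C(F) = -3*F
o(P, z) = 4*P
(126 + o(C(-2), -11))**2 = (126 + 4*(-3*(-2)))**2 = (126 + 4*6)**2 = (126 + 24)**2 = 150**2 = 22500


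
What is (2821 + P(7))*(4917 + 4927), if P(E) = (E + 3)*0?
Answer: 27769924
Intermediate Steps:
P(E) = 0 (P(E) = (3 + E)*0 = 0)
(2821 + P(7))*(4917 + 4927) = (2821 + 0)*(4917 + 4927) = 2821*9844 = 27769924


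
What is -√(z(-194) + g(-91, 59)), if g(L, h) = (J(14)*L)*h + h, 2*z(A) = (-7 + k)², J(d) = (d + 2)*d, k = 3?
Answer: -3*I*√133621 ≈ -1096.6*I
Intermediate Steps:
J(d) = d*(2 + d) (J(d) = (2 + d)*d = d*(2 + d))
z(A) = 8 (z(A) = (-7 + 3)²/2 = (½)*(-4)² = (½)*16 = 8)
g(L, h) = h + 224*L*h (g(L, h) = ((14*(2 + 14))*L)*h + h = ((14*16)*L)*h + h = (224*L)*h + h = 224*L*h + h = h + 224*L*h)
-√(z(-194) + g(-91, 59)) = -√(8 + 59*(1 + 224*(-91))) = -√(8 + 59*(1 - 20384)) = -√(8 + 59*(-20383)) = -√(8 - 1202597) = -√(-1202589) = -3*I*√133621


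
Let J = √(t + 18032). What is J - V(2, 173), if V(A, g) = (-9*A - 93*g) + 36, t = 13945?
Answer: 16071 + 3*√3553 ≈ 16250.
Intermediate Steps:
V(A, g) = 36 - 93*g - 9*A (V(A, g) = (-93*g - 9*A) + 36 = 36 - 93*g - 9*A)
J = 3*√3553 (J = √(13945 + 18032) = √31977 = 3*√3553 ≈ 178.82)
J - V(2, 173) = 3*√3553 - (36 - 93*173 - 9*2) = 3*√3553 - (36 - 16089 - 18) = 3*√3553 - 1*(-16071) = 3*√3553 + 16071 = 16071 + 3*√3553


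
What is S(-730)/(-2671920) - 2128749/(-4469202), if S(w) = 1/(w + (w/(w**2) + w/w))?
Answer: 5605383785264591/11768222743437816 ≈ 0.47632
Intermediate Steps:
S(w) = 1/(1 + w + 1/w) (S(w) = 1/(w + (w/w**2 + 1)) = 1/(w + (1/w + 1)) = 1/(w + (1 + 1/w)) = 1/(1 + w + 1/w))
S(-730)/(-2671920) - 2128749/(-4469202) = -730/(1 - 730 + (-730)**2)/(-2671920) - 2128749/(-4469202) = -730/(1 - 730 + 532900)*(-1/2671920) - 2128749*(-1/4469202) = -730/532171*(-1/2671920) + 709583/1489734 = 73/142191833832 + 709583/1489734 = 5605383785264591/11768222743437816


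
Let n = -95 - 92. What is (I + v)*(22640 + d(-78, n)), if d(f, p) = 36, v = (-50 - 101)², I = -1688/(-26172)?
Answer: 3382972688740/6543 ≈ 5.1704e+8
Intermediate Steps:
n = -187
I = 422/6543 (I = -1688*(-1/26172) = 422/6543 ≈ 0.064496)
v = 22801 (v = (-151)² = 22801)
(I + v)*(22640 + d(-78, n)) = (422/6543 + 22801)*(22640 + 36) = (149187365/6543)*22676 = 3382972688740/6543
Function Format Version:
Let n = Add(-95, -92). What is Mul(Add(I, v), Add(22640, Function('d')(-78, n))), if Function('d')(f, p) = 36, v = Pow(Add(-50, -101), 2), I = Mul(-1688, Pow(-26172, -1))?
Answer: Rational(3382972688740, 6543) ≈ 5.1704e+8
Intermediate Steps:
n = -187
I = Rational(422, 6543) (I = Mul(-1688, Rational(-1, 26172)) = Rational(422, 6543) ≈ 0.064496)
v = 22801 (v = Pow(-151, 2) = 22801)
Mul(Add(I, v), Add(22640, Function('d')(-78, n))) = Mul(Add(Rational(422, 6543), 22801), Add(22640, 36)) = Mul(Rational(149187365, 6543), 22676) = Rational(3382972688740, 6543)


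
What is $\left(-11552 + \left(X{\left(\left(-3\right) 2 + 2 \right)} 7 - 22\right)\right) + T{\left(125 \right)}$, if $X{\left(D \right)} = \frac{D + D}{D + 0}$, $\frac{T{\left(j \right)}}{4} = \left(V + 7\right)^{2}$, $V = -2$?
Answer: $-11460$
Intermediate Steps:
$T{\left(j \right)} = 100$ ($T{\left(j \right)} = 4 \left(-2 + 7\right)^{2} = 4 \cdot 5^{2} = 4 \cdot 25 = 100$)
$X{\left(D \right)} = 2$ ($X{\left(D \right)} = \frac{2 D}{D} = 2$)
$\left(-11552 + \left(X{\left(\left(-3\right) 2 + 2 \right)} 7 - 22\right)\right) + T{\left(125 \right)} = \left(-11552 + \left(2 \cdot 7 - 22\right)\right) + 100 = \left(-11552 + \left(14 - 22\right)\right) + 100 = \left(-11552 - 8\right) + 100 = -11560 + 100 = -11460$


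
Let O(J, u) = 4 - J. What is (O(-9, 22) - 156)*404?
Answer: -57772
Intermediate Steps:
(O(-9, 22) - 156)*404 = ((4 - 1*(-9)) - 156)*404 = ((4 + 9) - 156)*404 = (13 - 156)*404 = -143*404 = -57772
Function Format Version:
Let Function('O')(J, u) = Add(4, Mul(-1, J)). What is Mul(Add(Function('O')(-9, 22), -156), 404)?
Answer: -57772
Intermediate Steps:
Mul(Add(Function('O')(-9, 22), -156), 404) = Mul(Add(Add(4, Mul(-1, -9)), -156), 404) = Mul(Add(Add(4, 9), -156), 404) = Mul(Add(13, -156), 404) = Mul(-143, 404) = -57772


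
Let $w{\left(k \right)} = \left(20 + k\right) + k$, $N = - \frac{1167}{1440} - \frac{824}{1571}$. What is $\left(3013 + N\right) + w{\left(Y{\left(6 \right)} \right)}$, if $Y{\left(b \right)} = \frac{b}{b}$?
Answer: $\frac{2287626161}{754080} \approx 3033.7$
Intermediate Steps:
$N = - \frac{1006639}{754080}$ ($N = \left(-1167\right) \frac{1}{1440} - \frac{824}{1571} = - \frac{389}{480} - \frac{824}{1571} = - \frac{1006639}{754080} \approx -1.3349$)
$Y{\left(b \right)} = 1$
$w{\left(k \right)} = 20 + 2 k$
$\left(3013 + N\right) + w{\left(Y{\left(6 \right)} \right)} = \left(3013 - \frac{1006639}{754080}\right) + \left(20 + 2 \cdot 1\right) = \frac{2271036401}{754080} + \left(20 + 2\right) = \frac{2271036401}{754080} + 22 = \frac{2287626161}{754080}$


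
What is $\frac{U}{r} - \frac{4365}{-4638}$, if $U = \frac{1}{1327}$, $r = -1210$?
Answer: $\frac{584062076}{620591455} \approx 0.94114$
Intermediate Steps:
$U = \frac{1}{1327} \approx 0.00075358$
$\frac{U}{r} - \frac{4365}{-4638} = \frac{1}{1327 \left(-1210\right)} - \frac{4365}{-4638} = \frac{1}{1327} \left(- \frac{1}{1210}\right) - - \frac{1455}{1546} = - \frac{1}{1605670} + \frac{1455}{1546} = \frac{584062076}{620591455}$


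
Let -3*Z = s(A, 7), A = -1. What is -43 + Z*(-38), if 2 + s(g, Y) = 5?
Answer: -5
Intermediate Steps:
s(g, Y) = 3 (s(g, Y) = -2 + 5 = 3)
Z = -1 (Z = -⅓*3 = -1)
-43 + Z*(-38) = -43 - 1*(-38) = -43 + 38 = -5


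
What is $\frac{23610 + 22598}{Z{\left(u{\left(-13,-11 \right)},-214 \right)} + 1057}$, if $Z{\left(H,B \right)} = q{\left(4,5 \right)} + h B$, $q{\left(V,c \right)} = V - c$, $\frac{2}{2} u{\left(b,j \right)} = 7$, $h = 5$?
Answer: $- \frac{23104}{7} \approx -3300.6$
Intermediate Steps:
$u{\left(b,j \right)} = 7$
$Z{\left(H,B \right)} = -1 + 5 B$ ($Z{\left(H,B \right)} = \left(4 - 5\right) + 5 B = -1 + 5 B$)
$\frac{23610 + 22598}{Z{\left(u{\left(-13,-11 \right)},-214 \right)} + 1057} = \frac{23610 + 22598}{\left(-1 + 5 \left(-214\right)\right) + 1057} = \frac{46208}{\left(-1 - 1070\right) + 1057} = \frac{46208}{-1071 + 1057} = \frac{46208}{-14} = 46208 \left(- \frac{1}{14}\right) = - \frac{23104}{7}$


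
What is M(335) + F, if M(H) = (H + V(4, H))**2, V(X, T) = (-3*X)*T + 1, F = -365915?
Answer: 13205941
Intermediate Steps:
V(X, T) = 1 - 3*T*X (V(X, T) = -3*T*X + 1 = 1 - 3*T*X)
M(H) = (1 - 11*H)**2 (M(H) = (H + (1 - 3*H*4))**2 = (H + (1 - 12*H))**2 = (1 - 11*H)**2)
M(335) + F = (1 - 11*335)**2 - 365915 = (1 - 3685)**2 - 365915 = (-3684)**2 - 365915 = 13571856 - 365915 = 13205941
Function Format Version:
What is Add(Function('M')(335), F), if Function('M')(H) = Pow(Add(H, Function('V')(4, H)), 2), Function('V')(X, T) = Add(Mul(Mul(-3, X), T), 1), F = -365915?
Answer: 13205941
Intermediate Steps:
Function('V')(X, T) = Add(1, Mul(-3, T, X)) (Function('V')(X, T) = Add(Mul(-3, T, X), 1) = Add(1, Mul(-3, T, X)))
Function('M')(H) = Pow(Add(1, Mul(-11, H)), 2) (Function('M')(H) = Pow(Add(H, Add(1, Mul(-3, H, 4))), 2) = Pow(Add(H, Add(1, Mul(-12, H))), 2) = Pow(Add(1, Mul(-11, H)), 2))
Add(Function('M')(335), F) = Add(Pow(Add(1, Mul(-11, 335)), 2), -365915) = Add(Pow(Add(1, -3685), 2), -365915) = Add(Pow(-3684, 2), -365915) = Add(13571856, -365915) = 13205941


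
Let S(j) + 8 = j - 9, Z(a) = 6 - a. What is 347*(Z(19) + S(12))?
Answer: -6246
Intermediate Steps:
S(j) = -17 + j (S(j) = -8 + (j - 9) = -8 + (-9 + j) = -17 + j)
347*(Z(19) + S(12)) = 347*((6 - 1*19) + (-17 + 12)) = 347*((6 - 19) - 5) = 347*(-13 - 5) = 347*(-18) = -6246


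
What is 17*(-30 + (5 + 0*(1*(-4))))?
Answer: -425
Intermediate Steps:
17*(-30 + (5 + 0*(1*(-4)))) = 17*(-30 + (5 + 0*(-4))) = 17*(-30 + (5 + 0)) = 17*(-30 + 5) = 17*(-25) = -425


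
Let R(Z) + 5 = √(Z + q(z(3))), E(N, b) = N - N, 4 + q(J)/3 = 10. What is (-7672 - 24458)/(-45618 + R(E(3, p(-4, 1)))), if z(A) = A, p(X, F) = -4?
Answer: 1465866990/2081458111 + 96390*√2/2081458111 ≈ 0.70432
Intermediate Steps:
q(J) = 18 (q(J) = -12 + 3*10 = -12 + 30 = 18)
E(N, b) = 0
R(Z) = -5 + √(18 + Z) (R(Z) = -5 + √(Z + 18) = -5 + √(18 + Z))
(-7672 - 24458)/(-45618 + R(E(3, p(-4, 1)))) = (-7672 - 24458)/(-45618 + (-5 + √(18 + 0))) = -32130/(-45618 + (-5 + √18)) = -32130/(-45618 + (-5 + 3*√2)) = -32130/(-45623 + 3*√2)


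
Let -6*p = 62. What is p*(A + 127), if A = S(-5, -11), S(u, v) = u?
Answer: -3782/3 ≈ -1260.7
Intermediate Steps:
p = -31/3 (p = -⅙*62 = -31/3 ≈ -10.333)
A = -5
p*(A + 127) = -31*(-5 + 127)/3 = -31/3*122 = -3782/3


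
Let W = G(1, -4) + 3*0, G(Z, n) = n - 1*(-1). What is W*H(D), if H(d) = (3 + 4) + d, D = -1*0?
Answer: -21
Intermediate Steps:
D = 0
G(Z, n) = 1 + n (G(Z, n) = n + 1 = 1 + n)
H(d) = 7 + d
W = -3 (W = (1 - 4) + 3*0 = -3 + 0 = -3)
W*H(D) = -3*(7 + 0) = -3*7 = -21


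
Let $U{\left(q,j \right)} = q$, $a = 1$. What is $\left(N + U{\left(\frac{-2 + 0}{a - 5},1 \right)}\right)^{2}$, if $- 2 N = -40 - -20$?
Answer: $\frac{441}{4} \approx 110.25$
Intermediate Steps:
$N = 10$ ($N = - \frac{-40 - -20}{2} = - \frac{-40 + 20}{2} = \left(- \frac{1}{2}\right) \left(-20\right) = 10$)
$\left(N + U{\left(\frac{-2 + 0}{a - 5},1 \right)}\right)^{2} = \left(10 + \frac{-2 + 0}{1 - 5}\right)^{2} = \left(10 - \frac{2}{-4}\right)^{2} = \left(10 - - \frac{1}{2}\right)^{2} = \left(10 + \frac{1}{2}\right)^{2} = \left(\frac{21}{2}\right)^{2} = \frac{441}{4}$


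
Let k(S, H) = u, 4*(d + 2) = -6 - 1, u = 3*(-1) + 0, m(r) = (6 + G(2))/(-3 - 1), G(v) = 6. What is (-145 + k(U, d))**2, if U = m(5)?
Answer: 21904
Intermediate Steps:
m(r) = -3 (m(r) = (6 + 6)/(-3 - 1) = 12/(-4) = 12*(-1/4) = -3)
u = -3 (u = -3 + 0 = -3)
d = -15/4 (d = -2 + (-6 - 1)/4 = -2 + (1/4)*(-7) = -2 - 7/4 = -15/4 ≈ -3.7500)
U = -3
k(S, H) = -3
(-145 + k(U, d))**2 = (-145 - 3)**2 = (-148)**2 = 21904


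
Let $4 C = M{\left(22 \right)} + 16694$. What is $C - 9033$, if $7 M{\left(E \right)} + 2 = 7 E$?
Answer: $- \frac{67957}{14} \approx -4854.1$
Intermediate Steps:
$M{\left(E \right)} = - \frac{2}{7} + E$ ($M{\left(E \right)} = - \frac{2}{7} + \frac{7 E}{7} = - \frac{2}{7} + E$)
$C = \frac{58505}{14}$ ($C = \frac{\left(- \frac{2}{7} + 22\right) + 16694}{4} = \frac{\frac{152}{7} + 16694}{4} = \frac{1}{4} \cdot \frac{117010}{7} = \frac{58505}{14} \approx 4178.9$)
$C - 9033 = \frac{58505}{14} - 9033 = - \frac{67957}{14}$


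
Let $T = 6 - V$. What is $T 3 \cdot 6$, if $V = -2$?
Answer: $144$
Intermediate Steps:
$T = 8$ ($T = 6 - -2 = 6 + 2 = 8$)
$T 3 \cdot 6 = 8 \cdot 3 \cdot 6 = 24 \cdot 6 = 144$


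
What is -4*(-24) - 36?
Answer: 60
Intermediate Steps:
-4*(-24) - 36 = 96 - 36 = 60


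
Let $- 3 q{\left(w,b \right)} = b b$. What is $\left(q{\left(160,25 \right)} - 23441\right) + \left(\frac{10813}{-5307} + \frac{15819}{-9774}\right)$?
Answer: $- \frac{136321685887}{5763402} \approx -23653.0$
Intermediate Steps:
$q{\left(w,b \right)} = - \frac{b^{2}}{3}$ ($q{\left(w,b \right)} = - \frac{b b}{3} = - \frac{b^{2}}{3}$)
$\left(q{\left(160,25 \right)} - 23441\right) + \left(\frac{10813}{-5307} + \frac{15819}{-9774}\right) = \left(- \frac{25^{2}}{3} - 23441\right) + \left(\frac{10813}{-5307} + \frac{15819}{-9774}\right) = \left(\left(- \frac{1}{3}\right) 625 - 23441\right) + \left(10813 \left(- \frac{1}{5307}\right) + 15819 \left(- \frac{1}{9774}\right)\right) = \left(- \frac{625}{3} - 23441\right) - \frac{21070855}{5763402} = - \frac{70948}{3} - \frac{21070855}{5763402} = - \frac{136321685887}{5763402}$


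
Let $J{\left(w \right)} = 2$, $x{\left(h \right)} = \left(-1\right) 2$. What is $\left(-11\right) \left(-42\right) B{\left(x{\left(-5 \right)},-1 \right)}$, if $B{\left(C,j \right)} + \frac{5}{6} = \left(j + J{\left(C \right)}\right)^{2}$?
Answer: $77$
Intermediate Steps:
$x{\left(h \right)} = -2$
$B{\left(C,j \right)} = - \frac{5}{6} + \left(2 + j\right)^{2}$ ($B{\left(C,j \right)} = - \frac{5}{6} + \left(j + 2\right)^{2} = - \frac{5}{6} + \left(2 + j\right)^{2}$)
$\left(-11\right) \left(-42\right) B{\left(x{\left(-5 \right)},-1 \right)} = \left(-11\right) \left(-42\right) \left(- \frac{5}{6} + \left(2 - 1\right)^{2}\right) = 462 \left(- \frac{5}{6} + 1^{2}\right) = 462 \left(- \frac{5}{6} + 1\right) = 462 \cdot \frac{1}{6} = 77$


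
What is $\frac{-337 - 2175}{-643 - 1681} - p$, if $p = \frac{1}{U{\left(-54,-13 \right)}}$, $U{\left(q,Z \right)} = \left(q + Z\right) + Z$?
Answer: $\frac{50821}{46480} \approx 1.0934$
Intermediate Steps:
$U{\left(q,Z \right)} = q + 2 Z$ ($U{\left(q,Z \right)} = \left(Z + q\right) + Z = q + 2 Z$)
$p = - \frac{1}{80}$ ($p = \frac{1}{-54 + 2 \left(-13\right)} = \frac{1}{-54 - 26} = \frac{1}{-80} = - \frac{1}{80} \approx -0.0125$)
$\frac{-337 - 2175}{-643 - 1681} - p = \frac{-337 - 2175}{-643 - 1681} - - \frac{1}{80} = - \frac{2512}{-2324} + \frac{1}{80} = \left(-2512\right) \left(- \frac{1}{2324}\right) + \frac{1}{80} = \frac{628}{581} + \frac{1}{80} = \frac{50821}{46480}$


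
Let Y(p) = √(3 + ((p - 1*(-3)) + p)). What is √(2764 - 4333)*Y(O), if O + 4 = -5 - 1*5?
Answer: -√34518 ≈ -185.79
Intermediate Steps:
O = -14 (O = -4 + (-5 - 1*5) = -4 + (-5 - 5) = -4 - 10 = -14)
Y(p) = √(6 + 2*p) (Y(p) = √(3 + ((p + 3) + p)) = √(3 + ((3 + p) + p)) = √(3 + (3 + 2*p)) = √(6 + 2*p))
√(2764 - 4333)*Y(O) = √(2764 - 4333)*√(6 + 2*(-14)) = √(-1569)*√(6 - 28) = (I*√1569)*√(-22) = (I*√1569)*(I*√22) = -√34518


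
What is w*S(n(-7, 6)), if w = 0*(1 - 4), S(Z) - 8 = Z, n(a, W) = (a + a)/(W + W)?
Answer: 0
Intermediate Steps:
n(a, W) = a/W (n(a, W) = (2*a)/((2*W)) = (2*a)*(1/(2*W)) = a/W)
S(Z) = 8 + Z
w = 0 (w = 0*(-3) = 0)
w*S(n(-7, 6)) = 0*(8 - 7/6) = 0*(41/6) = 0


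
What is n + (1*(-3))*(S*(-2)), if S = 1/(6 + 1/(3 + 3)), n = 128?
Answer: 4772/37 ≈ 128.97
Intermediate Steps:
S = 6/37 (S = 1/(6 + 1/6) = 1/(6 + ⅙) = 1/(37/6) = 6/37 ≈ 0.16216)
n + (1*(-3))*(S*(-2)) = 128 + (1*(-3))*((6/37)*(-2)) = 128 - 3*(-12/37) = 128 + 36/37 = 4772/37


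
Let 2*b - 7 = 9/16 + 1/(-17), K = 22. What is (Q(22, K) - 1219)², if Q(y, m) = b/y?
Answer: 212779139476401/143233024 ≈ 1.4855e+6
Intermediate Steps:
b = 2041/544 (b = 7/2 + (9/16 + 1/(-17))/2 = 7/2 + (9*(1/16) + 1*(-1/17))/2 = 7/2 + (9/16 - 1/17)/2 = 7/2 + (½)*(137/272) = 7/2 + 137/544 = 2041/544 ≈ 3.7518)
Q(y, m) = 2041/(544*y)
(Q(22, K) - 1219)² = ((2041/544)/22 - 1219)² = ((2041/544)*(1/22) - 1219)² = (2041/11968 - 1219)² = (-14586951/11968)² = 212779139476401/143233024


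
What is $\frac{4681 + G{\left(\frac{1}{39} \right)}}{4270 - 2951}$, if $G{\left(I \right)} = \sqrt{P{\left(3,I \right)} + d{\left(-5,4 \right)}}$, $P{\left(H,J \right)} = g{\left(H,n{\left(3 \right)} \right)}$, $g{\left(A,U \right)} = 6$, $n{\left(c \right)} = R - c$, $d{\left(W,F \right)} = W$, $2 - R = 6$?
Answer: $\frac{4682}{1319} \approx 3.5497$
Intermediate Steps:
$R = -4$ ($R = 2 - 6 = -4$)
$n{\left(c \right)} = -4 - c$
$P{\left(H,J \right)} = 6$
$G{\left(I \right)} = 1$ ($G{\left(I \right)} = \sqrt{6 - 5} = \sqrt{1} = 1$)
$\frac{4681 + G{\left(\frac{1}{39} \right)}}{4270 - 2951} = \frac{4681 + 1}{4270 - 2951} = \frac{4682}{1319}$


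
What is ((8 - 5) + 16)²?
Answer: 361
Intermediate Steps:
((8 - 5) + 16)² = (3 + 16)² = 19² = 361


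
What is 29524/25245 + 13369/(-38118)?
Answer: 23875619/29160270 ≈ 0.81877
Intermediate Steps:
29524/25245 + 13369/(-38118) = 29524*(1/25245) + 13369*(-1/38118) = 2684/2295 - 13369/38118 = 23875619/29160270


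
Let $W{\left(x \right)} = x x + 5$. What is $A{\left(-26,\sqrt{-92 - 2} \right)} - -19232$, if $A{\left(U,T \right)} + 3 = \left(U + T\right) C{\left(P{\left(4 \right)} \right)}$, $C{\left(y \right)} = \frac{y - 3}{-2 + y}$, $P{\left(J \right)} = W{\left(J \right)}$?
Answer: $\frac{364883}{19} + \frac{18 i \sqrt{94}}{19} \approx 19204.0 + 9.1851 i$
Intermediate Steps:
$W{\left(x \right)} = 5 + x^{2}$ ($W{\left(x \right)} = x^{2} + 5 = 5 + x^{2}$)
$P{\left(J \right)} = 5 + J^{2}$
$C{\left(y \right)} = \frac{-3 + y}{-2 + y}$
$A{\left(U,T \right)} = -3 + \frac{18 T}{19} + \frac{18 U}{19}$ ($A{\left(U,T \right)} = -3 + \left(U + T\right) \frac{-3 + \left(5 + 4^{2}\right)}{-2 + \left(5 + 4^{2}\right)} = -3 + \left(T + U\right) \frac{-3 + \left(5 + 16\right)}{-2 + \left(5 + 16\right)} = -3 + \left(T + U\right) \frac{-3 + 21}{-2 + 21} = -3 + \left(T + U\right) \frac{1}{19} \cdot 18 = -3 + \left(T + U\right) \frac{18}{19} = -3 + \left(\frac{18 T}{19} + \frac{18 U}{19}\right) = -3 + \frac{18 T}{19} + \frac{18 U}{19}$)
$A{\left(-26,\sqrt{-92 - 2} \right)} - -19232 = \left(-3 + \frac{18 \sqrt{-92 - 2}}{19} + \frac{18}{19} \left(-26\right)\right) - -19232 = \left(-3 + \frac{18 \sqrt{-94}}{19} - \frac{468}{19}\right) + 19232 = \left(-3 + \frac{18 i \sqrt{94}}{19} - \frac{468}{19}\right) + 19232 = \left(- \frac{525}{19} + \frac{18 i \sqrt{94}}{19}\right) + 19232 = \frac{364883}{19} + \frac{18 i \sqrt{94}}{19}$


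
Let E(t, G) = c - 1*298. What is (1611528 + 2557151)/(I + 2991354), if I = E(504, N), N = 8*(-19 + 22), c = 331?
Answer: 4168679/2991387 ≈ 1.3936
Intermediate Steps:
N = 24 (N = 8*3 = 24)
E(t, G) = 33 (E(t, G) = 331 - 1*298 = 331 - 298 = 33)
I = 33
(1611528 + 2557151)/(I + 2991354) = (1611528 + 2557151)/(33 + 2991354) = 4168679/2991387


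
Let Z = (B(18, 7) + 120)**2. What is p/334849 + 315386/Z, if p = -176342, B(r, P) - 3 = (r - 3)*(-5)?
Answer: 52600197373/385746048 ≈ 136.36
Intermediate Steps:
B(r, P) = 18 - 5*r (B(r, P) = 3 + (r - 3)*(-5) = 3 + (-3 + r)*(-5) = 3 + (15 - 5*r) = 18 - 5*r)
Z = 2304 (Z = ((18 - 5*18) + 120)**2 = ((18 - 90) + 120)**2 = (-72 + 120)**2 = 48**2 = 2304)
p/334849 + 315386/Z = -176342/334849 + 315386/2304 = -176342*1/334849 + 315386*(1/2304) = -176342/334849 + 157693/1152 = 52600197373/385746048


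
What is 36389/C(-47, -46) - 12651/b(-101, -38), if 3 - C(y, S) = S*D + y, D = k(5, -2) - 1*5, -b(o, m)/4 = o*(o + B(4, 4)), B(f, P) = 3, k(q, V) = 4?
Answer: 360190973/39592 ≈ 9097.6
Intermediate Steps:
b(o, m) = -4*o*(3 + o) (b(o, m) = -4*o*(o + 3) = -4*o*(3 + o))
D = -1 (D = 4 - 1*5 = 4 - 5 = -1)
C(y, S) = 3 + S - y (C(y, S) = 3 - (S*(-1) + y) = 3 - (-S + y) = 3 - (y - S) = 3 + (S - y) = 3 + S - y)
36389/C(-47, -46) - 12651/b(-101, -38) = 36389/(3 - 46 - 1*(-47)) - 12651*1/(404*(3 - 101)) = 36389/(3 - 46 + 47) - 12651/((-4*(-101)*(-98))) = 36389/4 - 12651/(-39592) = 36389*(1/4) - 12651*(-1/39592) = 36389/4 + 12651/39592 = 360190973/39592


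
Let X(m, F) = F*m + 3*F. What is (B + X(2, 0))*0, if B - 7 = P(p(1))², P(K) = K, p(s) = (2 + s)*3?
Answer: 0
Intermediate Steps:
p(s) = 6 + 3*s
X(m, F) = 3*F + F*m
B = 88 (B = 7 + (6 + 3*1)² = 7 + (6 + 3)² = 7 + 9² = 7 + 81 = 88)
(B + X(2, 0))*0 = (88 + 0*(3 + 2))*0 = (88 + 0*5)*0 = (88 + 0)*0 = 88*0 = 0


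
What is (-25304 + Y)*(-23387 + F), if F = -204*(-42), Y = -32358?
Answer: 854493178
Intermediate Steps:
F = 8568
(-25304 + Y)*(-23387 + F) = (-25304 - 32358)*(-23387 + 8568) = -57662*(-14819) = 854493178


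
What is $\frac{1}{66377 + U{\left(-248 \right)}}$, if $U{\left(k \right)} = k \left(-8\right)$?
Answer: $\frac{1}{68361} \approx 1.4628 \cdot 10^{-5}$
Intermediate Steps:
$U{\left(k \right)} = - 8 k$
$\frac{1}{66377 + U{\left(-248 \right)}} = \frac{1}{66377 - -1984} = \frac{1}{66377 + 1984} = \frac{1}{68361}$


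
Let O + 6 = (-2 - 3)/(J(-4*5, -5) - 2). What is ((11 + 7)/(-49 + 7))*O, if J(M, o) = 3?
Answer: 33/7 ≈ 4.7143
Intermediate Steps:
O = -11 (O = -6 + (-2 - 3)/(3 - 2) = -6 - 5/1 = -6 - 5*1 = -6 - 5 = -11)
((11 + 7)/(-49 + 7))*O = ((11 + 7)/(-49 + 7))*(-11) = (18/(-42))*(-11) = (18*(-1/42))*(-11) = -3/7*(-11) = 33/7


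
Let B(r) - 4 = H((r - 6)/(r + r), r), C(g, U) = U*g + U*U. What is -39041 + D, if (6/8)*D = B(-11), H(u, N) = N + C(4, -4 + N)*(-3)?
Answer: -119131/3 ≈ -39710.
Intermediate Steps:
C(g, U) = U² + U*g (C(g, U) = U*g + U² = U² + U*g)
H(u, N) = N - 3*N*(-4 + N) (H(u, N) = N + ((-4 + N)*((-4 + N) + 4))*(-3) = N + ((-4 + N)*N)*(-3) = N + (N*(-4 + N))*(-3) = N - 3*N*(-4 + N))
B(r) = 4 + r*(13 - 3*r)
D = -2008/3 (D = 4*(4 - 11 - 3*(-11)*(-4 - 11))/3 = 4*(4 - 11 - 3*(-11)*(-15))/3 = 4*(4 - 11 - 495)/3 = (4/3)*(-502) = -2008/3 ≈ -669.33)
-39041 + D = -39041 - 2008/3 = -119131/3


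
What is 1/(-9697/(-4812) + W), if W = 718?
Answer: 4812/3464713 ≈ 0.0013889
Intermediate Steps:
1/(-9697/(-4812) + W) = 1/(-9697/(-4812) + 718) = 1/(-9697*(-1/4812) + 718) = 1/(9697/4812 + 718) = 1/(3464713/4812) = 4812/3464713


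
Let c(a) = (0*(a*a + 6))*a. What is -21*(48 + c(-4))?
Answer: -1008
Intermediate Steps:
c(a) = 0 (c(a) = (0*(a**2 + 6))*a = (0*(6 + a**2))*a = 0*a = 0)
-21*(48 + c(-4)) = -21*(48 + 0) = -21*48 = -1008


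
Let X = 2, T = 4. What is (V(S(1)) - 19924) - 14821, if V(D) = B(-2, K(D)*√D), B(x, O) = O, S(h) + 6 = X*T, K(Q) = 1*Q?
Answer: -34745 + 2*√2 ≈ -34742.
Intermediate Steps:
K(Q) = Q
S(h) = 2 (S(h) = -6 + 2*4 = -6 + 8 = 2)
V(D) = D^(3/2) (V(D) = D*√D = D^(3/2))
(V(S(1)) - 19924) - 14821 = (2^(3/2) - 19924) - 14821 = (2*√2 - 19924) - 14821 = (-19924 + 2*√2) - 14821 = -34745 + 2*√2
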